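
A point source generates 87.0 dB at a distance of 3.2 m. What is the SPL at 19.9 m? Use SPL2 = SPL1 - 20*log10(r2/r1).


r2/r1 = 19.9/3.2 = 6.21875
Correction = 20*log10(6.21875) = 15.8741 dB
SPL2 = 87.0 - 15.8741 = 71.126 dB


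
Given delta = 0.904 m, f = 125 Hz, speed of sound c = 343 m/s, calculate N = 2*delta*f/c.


N = 2*delta*f/c = 2*delta/lambda, where lambda = c/f
lambda = 343 / 125 = 2.744 m
N = 2 * 0.904 / 2.744 = 0.65889


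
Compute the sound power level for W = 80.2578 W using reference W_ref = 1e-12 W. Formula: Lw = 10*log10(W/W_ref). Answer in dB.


W / W_ref = 80.2578 / 1e-12 = 8.02578e+13
Lw = 10 * log10(8.02578e+13) = 139.04 dB


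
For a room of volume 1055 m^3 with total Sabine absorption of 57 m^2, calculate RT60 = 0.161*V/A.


RT60 = 0.161 * 1055 / 57 = 2.9799 s


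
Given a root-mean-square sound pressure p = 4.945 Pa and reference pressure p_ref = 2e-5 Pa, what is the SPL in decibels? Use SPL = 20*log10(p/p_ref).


p / p_ref = 4.945 / 2e-5 = 247250
SPL = 20 * log10(247250) = 107.86 dB


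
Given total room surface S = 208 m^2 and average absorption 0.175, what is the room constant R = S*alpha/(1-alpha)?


R = 208 * 0.175 / (1 - 0.175) = 44.121 m^2


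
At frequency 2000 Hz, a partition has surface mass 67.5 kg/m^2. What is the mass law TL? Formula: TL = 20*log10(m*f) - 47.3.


m * f = 67.5 * 2000 = 135000
20*log10(135000) = 102.607 dB
TL = 102.607 - 47.3 = 55.307 dB


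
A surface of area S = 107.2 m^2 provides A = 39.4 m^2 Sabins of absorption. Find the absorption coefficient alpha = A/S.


Absorption coefficient = absorbed power / incident power
alpha = A / S = 39.4 / 107.2 = 0.36754


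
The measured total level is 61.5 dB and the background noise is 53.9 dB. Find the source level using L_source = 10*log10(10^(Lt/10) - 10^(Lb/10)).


10^(61.5/10) = 1.41254e+06
10^(53.9/10) = 245471
Difference = 1.41254e+06 - 245471 = 1.16707e+06
L_source = 10*log10(1.16707e+06) = 60.671 dB


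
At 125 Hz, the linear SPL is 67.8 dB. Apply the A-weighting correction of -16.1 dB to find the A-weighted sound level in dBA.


A-weighting table: 125 Hz -> -16.1 dB correction
SPL_A = SPL + correction = 67.8 + (-16.1) = 51.7 dBA


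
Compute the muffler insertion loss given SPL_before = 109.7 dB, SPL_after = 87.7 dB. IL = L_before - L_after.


Insertion loss = SPL without muffler - SPL with muffler
IL = 109.7 - 87.7 = 22 dB


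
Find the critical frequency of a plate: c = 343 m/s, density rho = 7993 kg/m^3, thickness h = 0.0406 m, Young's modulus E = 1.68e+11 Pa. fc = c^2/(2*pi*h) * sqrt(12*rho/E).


12*rho/E = 12*7993/1.68e+11 = 5.70929e-07
sqrt(12*rho/E) = sqrt(5.70929e-07) = 0.000755598
c^2/(2*pi*h) = 343^2/(2*pi*0.0406) = 461193
fc = 461193 * 0.000755598 = 348.48 Hz


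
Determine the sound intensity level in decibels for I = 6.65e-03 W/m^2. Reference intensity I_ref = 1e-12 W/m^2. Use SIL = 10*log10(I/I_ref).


I / I_ref = 6.65e-03 / 1e-12 = 6.65e+09
SIL = 10 * log10(6.65e+09) = 98.228 dB


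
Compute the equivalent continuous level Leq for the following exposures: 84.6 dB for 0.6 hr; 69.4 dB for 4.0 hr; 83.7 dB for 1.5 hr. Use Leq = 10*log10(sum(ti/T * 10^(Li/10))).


T_total = 0.6 + 4.0 + 1.5 = 6.1 hr
(0.6/6.1) * 10^(84.6/10) = 2.83675e+07
(4.0/6.1) * 10^(69.4/10) = 5.71124e+06
(1.5/6.1) * 10^(83.7/10) = 5.7645e+07
Sum = 2.83675e+07 + 5.71124e+06 + 5.7645e+07 = 9.17237e+07
Leq = 10*log10(9.17237e+07) = 79.625 dB


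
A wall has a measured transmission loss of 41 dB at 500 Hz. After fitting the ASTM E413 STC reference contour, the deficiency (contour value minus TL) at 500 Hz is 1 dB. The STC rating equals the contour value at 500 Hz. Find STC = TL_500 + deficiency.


By ASTM E413, STC = value of the fitted reference contour at 500 Hz.
Contour value at 500 Hz = TL_500 + deficiency = 41 + 1 = 42
STC = 42


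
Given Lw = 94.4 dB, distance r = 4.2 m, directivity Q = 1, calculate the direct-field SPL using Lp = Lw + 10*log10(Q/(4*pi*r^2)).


4*pi*r^2 = 4*pi*4.2^2 = 221.671 m^2
Q / (4*pi*r^2) = 1 / 221.671 = 0.00451119
Lp = 94.4 + 10*log10(0.00451119) = 70.943 dB


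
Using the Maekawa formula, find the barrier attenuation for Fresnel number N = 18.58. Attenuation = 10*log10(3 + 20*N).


3 + 20*N = 3 + 20*18.58 = 374.6
Att = 10*log10(374.6) = 25.736 dB


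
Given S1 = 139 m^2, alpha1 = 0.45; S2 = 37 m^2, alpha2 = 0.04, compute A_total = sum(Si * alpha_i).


139 * 0.45 = 62.55
37 * 0.04 = 1.48
A_total = 62.55 + 1.48 = 64.03 m^2


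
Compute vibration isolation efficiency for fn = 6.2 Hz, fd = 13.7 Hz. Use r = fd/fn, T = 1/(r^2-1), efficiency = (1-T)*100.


r = 13.7 / 6.2 = 2.20968
r^2 - 1 = 2.20968^2 - 1 = 3.88269
T = 1/3.88269 = 0.257553
Efficiency = (1 - 0.257553)*100 = 74.245 %


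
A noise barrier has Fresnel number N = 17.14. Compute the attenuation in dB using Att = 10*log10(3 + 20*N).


3 + 20*N = 3 + 20*17.14 = 345.8
Att = 10*log10(345.8) = 25.388 dB


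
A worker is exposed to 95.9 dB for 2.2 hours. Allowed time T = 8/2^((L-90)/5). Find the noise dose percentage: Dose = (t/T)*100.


T_allowed = 8 / 2^((95.9 - 90)/5) = 3.53081 hr
Dose = 2.2 / 3.53081 * 100 = 62.309 %


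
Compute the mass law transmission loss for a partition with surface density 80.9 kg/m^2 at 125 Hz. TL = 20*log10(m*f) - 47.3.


m * f = 80.9 * 125 = 10112.5
20*log10(10112.5) = 80.0972 dB
TL = 80.0972 - 47.3 = 32.797 dB


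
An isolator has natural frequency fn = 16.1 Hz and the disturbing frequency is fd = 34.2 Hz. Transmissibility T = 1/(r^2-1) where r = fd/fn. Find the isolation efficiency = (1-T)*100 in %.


r = 34.2 / 16.1 = 2.12422
r^2 - 1 = 2.12422^2 - 1 = 3.51231
T = 1/3.51231 = 0.284713
Efficiency = (1 - 0.284713)*100 = 71.529 %


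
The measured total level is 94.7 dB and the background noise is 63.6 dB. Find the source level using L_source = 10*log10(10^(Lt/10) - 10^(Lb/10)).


10^(94.7/10) = 2.95121e+09
10^(63.6/10) = 2.29087e+06
Difference = 2.95121e+09 - 2.29087e+06 = 2.94892e+09
L_source = 10*log10(2.94892e+09) = 94.697 dB


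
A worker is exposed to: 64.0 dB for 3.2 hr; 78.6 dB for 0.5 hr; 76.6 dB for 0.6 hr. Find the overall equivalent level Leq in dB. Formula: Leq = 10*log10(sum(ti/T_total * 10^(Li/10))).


T_total = 3.2 + 0.5 + 0.6 = 4.3 hr
(3.2/4.3) * 10^(64.0/10) = 1.86931e+06
(0.5/4.3) * 10^(78.6/10) = 8.42367e+06
(0.6/4.3) * 10^(76.6/10) = 6.37797e+06
Sum = 1.86931e+06 + 8.42367e+06 + 6.37797e+06 = 1.6671e+07
Leq = 10*log10(1.6671e+07) = 72.22 dB


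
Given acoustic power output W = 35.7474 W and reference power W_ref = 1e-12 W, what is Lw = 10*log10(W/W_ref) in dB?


W / W_ref = 35.7474 / 1e-12 = 3.57474e+13
Lw = 10 * log10(3.57474e+13) = 135.53 dB


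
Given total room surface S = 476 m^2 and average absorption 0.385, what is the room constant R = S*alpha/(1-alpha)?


R = 476 * 0.385 / (1 - 0.385) = 297.98 m^2


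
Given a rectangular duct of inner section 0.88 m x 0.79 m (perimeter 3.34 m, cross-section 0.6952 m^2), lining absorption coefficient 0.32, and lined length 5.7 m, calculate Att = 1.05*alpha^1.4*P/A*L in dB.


alpha^1.4 = 0.32^1.4 = 0.202866
Attenuation rate = 1.05 * alpha^1.4 * P / A
= 1.05 * 0.202866 * 3.34 / 0.6952 = 1.02338 dB/m
Total Att = 1.02338 * 5.7 = 5.8333 dB


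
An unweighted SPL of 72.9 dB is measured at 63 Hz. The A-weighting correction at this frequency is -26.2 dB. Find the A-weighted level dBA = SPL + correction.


A-weighting table: 63 Hz -> -26.2 dB correction
SPL_A = SPL + correction = 72.9 + (-26.2) = 46.7 dBA


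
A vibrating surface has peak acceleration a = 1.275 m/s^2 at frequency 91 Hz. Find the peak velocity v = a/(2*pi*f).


omega = 2*pi*f = 2*pi*91 = 571.77 rad/s
v = a / omega = 1.275 / 571.77 = 0.0022299 m/s


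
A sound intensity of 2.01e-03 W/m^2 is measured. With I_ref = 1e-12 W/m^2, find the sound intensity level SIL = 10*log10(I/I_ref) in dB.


I / I_ref = 2.01e-03 / 1e-12 = 2.01e+09
SIL = 10 * log10(2.01e+09) = 93.032 dB


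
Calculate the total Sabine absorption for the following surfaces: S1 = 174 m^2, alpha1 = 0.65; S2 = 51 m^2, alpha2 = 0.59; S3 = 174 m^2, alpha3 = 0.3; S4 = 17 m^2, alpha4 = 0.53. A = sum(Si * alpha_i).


174 * 0.65 = 113.1
51 * 0.59 = 30.09
174 * 0.3 = 52.2
17 * 0.53 = 9.01
A_total = 113.1 + 30.09 + 52.2 + 9.01 = 204.4 m^2


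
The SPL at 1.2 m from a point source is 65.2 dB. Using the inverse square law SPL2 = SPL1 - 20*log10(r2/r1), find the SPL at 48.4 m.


r2/r1 = 48.4/1.2 = 40.3333
Correction = 20*log10(40.3333) = 32.1133 dB
SPL2 = 65.2 - 32.1133 = 33.087 dB


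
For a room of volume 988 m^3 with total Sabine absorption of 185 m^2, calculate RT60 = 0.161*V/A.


RT60 = 0.161 * 988 / 185 = 0.85983 s


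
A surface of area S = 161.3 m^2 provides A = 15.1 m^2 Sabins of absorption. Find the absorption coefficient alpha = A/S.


Absorption coefficient = absorbed power / incident power
alpha = A / S = 15.1 / 161.3 = 0.093614


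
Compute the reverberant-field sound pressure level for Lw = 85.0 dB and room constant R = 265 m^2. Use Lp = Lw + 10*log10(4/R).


4/R = 4/265 = 0.0150943
Lp = 85.0 + 10*log10(0.0150943) = 66.788 dB


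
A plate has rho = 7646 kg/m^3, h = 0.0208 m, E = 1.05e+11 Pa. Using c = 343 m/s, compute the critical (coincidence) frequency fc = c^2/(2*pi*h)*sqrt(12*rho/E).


12*rho/E = 12*7646/1.05e+11 = 8.73829e-07
sqrt(12*rho/E) = sqrt(8.73829e-07) = 0.000934788
c^2/(2*pi*h) = 343^2/(2*pi*0.0208) = 900212
fc = 900212 * 0.000934788 = 841.51 Hz


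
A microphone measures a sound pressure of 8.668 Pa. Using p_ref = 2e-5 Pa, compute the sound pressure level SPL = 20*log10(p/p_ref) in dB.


p / p_ref = 8.668 / 2e-5 = 433400
SPL = 20 * log10(433400) = 112.74 dB


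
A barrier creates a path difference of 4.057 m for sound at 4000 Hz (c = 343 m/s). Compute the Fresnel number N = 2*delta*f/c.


N = 2*delta*f/c = 2*delta/lambda, where lambda = c/f
lambda = 343 / 4000 = 0.08575 m
N = 2 * 4.057 / 0.08575 = 94.624


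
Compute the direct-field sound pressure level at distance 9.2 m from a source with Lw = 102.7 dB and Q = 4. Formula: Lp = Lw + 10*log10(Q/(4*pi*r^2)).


4*pi*r^2 = 4*pi*9.2^2 = 1063.62 m^2
Q / (4*pi*r^2) = 4 / 1063.62 = 0.00376074
Lp = 102.7 + 10*log10(0.00376074) = 78.453 dB


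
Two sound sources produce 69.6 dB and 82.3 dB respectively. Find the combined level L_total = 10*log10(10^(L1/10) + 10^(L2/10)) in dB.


10^(69.6/10) = 9.12011e+06
10^(82.3/10) = 1.69824e+08
Sum = 9.12011e+06 + 1.69824e+08 = 1.78944e+08
L_total = 10*log10(1.78944e+08) = 82.527 dB


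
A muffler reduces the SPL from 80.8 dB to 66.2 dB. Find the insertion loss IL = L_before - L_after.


Insertion loss = SPL without muffler - SPL with muffler
IL = 80.8 - 66.2 = 14.6 dB


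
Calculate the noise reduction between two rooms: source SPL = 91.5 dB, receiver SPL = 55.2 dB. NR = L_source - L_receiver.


NR = L_source - L_receiver (difference between source and receiving room levels)
NR = 91.5 - 55.2 = 36.3 dB


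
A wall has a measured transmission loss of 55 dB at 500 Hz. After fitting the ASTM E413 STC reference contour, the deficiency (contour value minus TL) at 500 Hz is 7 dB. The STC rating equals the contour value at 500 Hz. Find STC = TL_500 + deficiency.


By ASTM E413, STC = value of the fitted reference contour at 500 Hz.
Contour value at 500 Hz = TL_500 + deficiency = 55 + 7 = 62
STC = 62


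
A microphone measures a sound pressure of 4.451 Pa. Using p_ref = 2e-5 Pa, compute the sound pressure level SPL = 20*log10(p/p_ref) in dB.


p / p_ref = 4.451 / 2e-5 = 222550
SPL = 20 * log10(222550) = 106.95 dB


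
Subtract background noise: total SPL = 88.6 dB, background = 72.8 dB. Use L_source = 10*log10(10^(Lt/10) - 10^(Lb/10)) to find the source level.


10^(88.6/10) = 7.24436e+08
10^(72.8/10) = 1.90546e+07
Difference = 7.24436e+08 - 1.90546e+07 = 7.05381e+08
L_source = 10*log10(7.05381e+08) = 88.484 dB


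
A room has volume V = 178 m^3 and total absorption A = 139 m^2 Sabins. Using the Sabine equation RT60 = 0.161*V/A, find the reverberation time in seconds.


RT60 = 0.161 * 178 / 139 = 0.20617 s


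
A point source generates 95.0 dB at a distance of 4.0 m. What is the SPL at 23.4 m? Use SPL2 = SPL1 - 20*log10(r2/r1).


r2/r1 = 23.4/4.0 = 5.85
Correction = 20*log10(5.85) = 15.3431 dB
SPL2 = 95.0 - 15.3431 = 79.657 dB


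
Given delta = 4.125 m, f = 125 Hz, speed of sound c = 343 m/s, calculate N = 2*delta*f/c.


N = 2*delta*f/c = 2*delta/lambda, where lambda = c/f
lambda = 343 / 125 = 2.744 m
N = 2 * 4.125 / 2.744 = 3.0066


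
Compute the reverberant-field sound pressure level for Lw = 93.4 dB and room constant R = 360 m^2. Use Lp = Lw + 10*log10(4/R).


4/R = 4/360 = 0.0111111
Lp = 93.4 + 10*log10(0.0111111) = 73.858 dB


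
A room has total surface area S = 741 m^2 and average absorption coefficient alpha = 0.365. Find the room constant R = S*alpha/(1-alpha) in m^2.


R = 741 * 0.365 / (1 - 0.365) = 425.93 m^2


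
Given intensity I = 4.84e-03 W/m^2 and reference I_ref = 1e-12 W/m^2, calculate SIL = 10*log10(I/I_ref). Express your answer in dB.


I / I_ref = 4.84e-03 / 1e-12 = 4.84e+09
SIL = 10 * log10(4.84e+09) = 96.848 dB


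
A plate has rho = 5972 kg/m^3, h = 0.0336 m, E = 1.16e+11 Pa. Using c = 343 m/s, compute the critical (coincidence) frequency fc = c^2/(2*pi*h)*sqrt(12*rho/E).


12*rho/E = 12*5972/1.16e+11 = 6.17793e-07
sqrt(12*rho/E) = sqrt(6.17793e-07) = 0.000785998
c^2/(2*pi*h) = 343^2/(2*pi*0.0336) = 557274
fc = 557274 * 0.000785998 = 438.02 Hz


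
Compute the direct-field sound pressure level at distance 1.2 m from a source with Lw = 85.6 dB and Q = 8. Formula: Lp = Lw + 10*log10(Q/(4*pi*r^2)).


4*pi*r^2 = 4*pi*1.2^2 = 18.0956 m^2
Q / (4*pi*r^2) = 8 / 18.0956 = 0.442096
Lp = 85.6 + 10*log10(0.442096) = 82.055 dB


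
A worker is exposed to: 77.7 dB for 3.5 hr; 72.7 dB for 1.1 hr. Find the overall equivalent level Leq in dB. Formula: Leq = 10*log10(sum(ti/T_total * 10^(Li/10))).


T_total = 3.5 + 1.1 = 4.6 hr
(3.5/4.6) * 10^(77.7/10) = 4.48033e+07
(1.1/4.6) * 10^(72.7/10) = 4.45282e+06
Sum = 4.48033e+07 + 4.45282e+06 = 4.92561e+07
Leq = 10*log10(4.92561e+07) = 76.925 dB


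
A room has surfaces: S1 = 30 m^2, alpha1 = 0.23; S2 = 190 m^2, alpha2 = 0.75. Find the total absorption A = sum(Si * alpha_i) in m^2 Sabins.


30 * 0.23 = 6.9
190 * 0.75 = 142.5
A_total = 6.9 + 142.5 = 149.4 m^2


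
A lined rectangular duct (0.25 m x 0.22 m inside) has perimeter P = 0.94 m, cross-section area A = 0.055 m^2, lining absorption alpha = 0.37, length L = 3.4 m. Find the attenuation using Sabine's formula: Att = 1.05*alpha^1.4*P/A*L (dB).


alpha^1.4 = 0.37^1.4 = 0.248589
Attenuation rate = 1.05 * alpha^1.4 * P / A
= 1.05 * 0.248589 * 0.94 / 0.055 = 4.46104 dB/m
Total Att = 4.46104 * 3.4 = 15.168 dB


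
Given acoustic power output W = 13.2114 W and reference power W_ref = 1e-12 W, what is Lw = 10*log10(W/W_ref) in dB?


W / W_ref = 13.2114 / 1e-12 = 1.32114e+13
Lw = 10 * log10(1.32114e+13) = 131.21 dB


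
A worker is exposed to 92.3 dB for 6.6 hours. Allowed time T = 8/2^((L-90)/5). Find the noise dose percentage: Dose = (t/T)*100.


T_allowed = 8 / 2^((92.3 - 90)/5) = 5.81589 hr
Dose = 6.6 / 5.81589 * 100 = 113.48 %


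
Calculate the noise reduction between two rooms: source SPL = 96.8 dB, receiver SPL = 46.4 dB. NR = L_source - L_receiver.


NR = L_source - L_receiver (difference between source and receiving room levels)
NR = 96.8 - 46.4 = 50.4 dB


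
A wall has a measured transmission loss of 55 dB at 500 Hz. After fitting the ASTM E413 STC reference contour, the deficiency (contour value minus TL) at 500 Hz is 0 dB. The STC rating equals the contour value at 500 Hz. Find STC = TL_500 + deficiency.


By ASTM E413, STC = value of the fitted reference contour at 500 Hz.
Contour value at 500 Hz = TL_500 + deficiency = 55 + 0 = 55
STC = 55


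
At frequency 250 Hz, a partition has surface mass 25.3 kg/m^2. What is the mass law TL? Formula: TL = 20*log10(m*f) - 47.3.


m * f = 25.3 * 250 = 6325
20*log10(6325) = 76.0212 dB
TL = 76.0212 - 47.3 = 28.721 dB


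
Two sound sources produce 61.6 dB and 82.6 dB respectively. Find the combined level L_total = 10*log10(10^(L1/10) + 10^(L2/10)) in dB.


10^(61.6/10) = 1.44544e+06
10^(82.6/10) = 1.8197e+08
Sum = 1.44544e+06 + 1.8197e+08 = 1.83415e+08
L_total = 10*log10(1.83415e+08) = 82.634 dB


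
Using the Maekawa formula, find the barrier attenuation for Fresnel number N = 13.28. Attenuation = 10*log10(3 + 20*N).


3 + 20*N = 3 + 20*13.28 = 268.6
Att = 10*log10(268.6) = 24.291 dB


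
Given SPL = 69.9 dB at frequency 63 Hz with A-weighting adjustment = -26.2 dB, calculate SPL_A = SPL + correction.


A-weighting table: 63 Hz -> -26.2 dB correction
SPL_A = SPL + correction = 69.9 + (-26.2) = 43.7 dBA


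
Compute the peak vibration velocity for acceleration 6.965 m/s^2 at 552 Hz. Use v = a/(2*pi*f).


omega = 2*pi*f = 2*pi*552 = 3468.32 rad/s
v = a / omega = 6.965 / 3468.32 = 0.0020082 m/s


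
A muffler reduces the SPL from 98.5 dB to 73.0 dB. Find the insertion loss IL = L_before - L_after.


Insertion loss = SPL without muffler - SPL with muffler
IL = 98.5 - 73.0 = 25.5 dB


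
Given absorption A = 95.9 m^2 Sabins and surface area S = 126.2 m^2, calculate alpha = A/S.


Absorption coefficient = absorbed power / incident power
alpha = A / S = 95.9 / 126.2 = 0.7599


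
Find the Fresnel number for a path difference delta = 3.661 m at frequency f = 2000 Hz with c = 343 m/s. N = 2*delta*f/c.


N = 2*delta*f/c = 2*delta/lambda, where lambda = c/f
lambda = 343 / 2000 = 0.1715 m
N = 2 * 3.661 / 0.1715 = 42.694


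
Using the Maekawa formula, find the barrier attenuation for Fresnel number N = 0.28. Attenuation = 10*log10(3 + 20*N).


3 + 20*N = 3 + 20*0.28 = 8.6
Att = 10*log10(8.6) = 9.345 dB


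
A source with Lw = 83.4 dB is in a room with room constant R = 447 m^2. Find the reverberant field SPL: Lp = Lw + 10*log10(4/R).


4/R = 4/447 = 0.00894855
Lp = 83.4 + 10*log10(0.00894855) = 62.918 dB


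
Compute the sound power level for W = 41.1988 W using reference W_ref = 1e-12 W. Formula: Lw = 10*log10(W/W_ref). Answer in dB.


W / W_ref = 41.1988 / 1e-12 = 4.11988e+13
Lw = 10 * log10(4.11988e+13) = 136.15 dB


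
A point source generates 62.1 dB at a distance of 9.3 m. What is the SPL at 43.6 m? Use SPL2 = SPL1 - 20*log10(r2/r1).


r2/r1 = 43.6/9.3 = 4.68817
Correction = 20*log10(4.68817) = 13.4201 dB
SPL2 = 62.1 - 13.4201 = 48.68 dB


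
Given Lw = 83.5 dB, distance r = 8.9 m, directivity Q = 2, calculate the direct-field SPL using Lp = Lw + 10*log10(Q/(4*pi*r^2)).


4*pi*r^2 = 4*pi*8.9^2 = 995.382 m^2
Q / (4*pi*r^2) = 2 / 995.382 = 0.00200928
Lp = 83.5 + 10*log10(0.00200928) = 56.53 dB


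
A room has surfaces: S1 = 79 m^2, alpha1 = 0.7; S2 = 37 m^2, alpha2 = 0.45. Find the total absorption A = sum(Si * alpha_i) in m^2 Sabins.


79 * 0.7 = 55.3
37 * 0.45 = 16.65
A_total = 55.3 + 16.65 = 71.95 m^2


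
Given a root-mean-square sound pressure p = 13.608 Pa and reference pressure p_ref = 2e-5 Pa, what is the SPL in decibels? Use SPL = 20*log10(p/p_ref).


p / p_ref = 13.608 / 2e-5 = 680400
SPL = 20 * log10(680400) = 116.66 dB


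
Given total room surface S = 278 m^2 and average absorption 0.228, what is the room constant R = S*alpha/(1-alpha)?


R = 278 * 0.228 / (1 - 0.228) = 82.104 m^2


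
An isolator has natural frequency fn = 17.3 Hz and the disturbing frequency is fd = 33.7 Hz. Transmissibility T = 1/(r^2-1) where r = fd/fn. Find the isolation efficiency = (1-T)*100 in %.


r = 33.7 / 17.3 = 1.94798
r^2 - 1 = 1.94798^2 - 1 = 2.79463
T = 1/2.79463 = 0.357829
Efficiency = (1 - 0.357829)*100 = 64.217 %


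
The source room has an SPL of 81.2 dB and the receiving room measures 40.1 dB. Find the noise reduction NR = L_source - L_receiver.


NR = L_source - L_receiver (difference between source and receiving room levels)
NR = 81.2 - 40.1 = 41.1 dB


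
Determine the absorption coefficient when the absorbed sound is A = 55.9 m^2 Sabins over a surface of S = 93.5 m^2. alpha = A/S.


Absorption coefficient = absorbed power / incident power
alpha = A / S = 55.9 / 93.5 = 0.59786


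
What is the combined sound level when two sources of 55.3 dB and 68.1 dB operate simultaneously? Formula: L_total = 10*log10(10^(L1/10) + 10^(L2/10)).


10^(55.3/10) = 338844
10^(68.1/10) = 6.45654e+06
Sum = 338844 + 6.45654e+06 = 6.79538e+06
L_total = 10*log10(6.79538e+06) = 68.322 dB


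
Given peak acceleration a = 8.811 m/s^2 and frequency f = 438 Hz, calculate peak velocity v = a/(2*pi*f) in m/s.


omega = 2*pi*f = 2*pi*438 = 2752.04 rad/s
v = a / omega = 8.811 / 2752.04 = 0.0032016 m/s


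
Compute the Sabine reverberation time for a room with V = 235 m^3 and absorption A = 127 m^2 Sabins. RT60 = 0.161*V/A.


RT60 = 0.161 * 235 / 127 = 0.29791 s


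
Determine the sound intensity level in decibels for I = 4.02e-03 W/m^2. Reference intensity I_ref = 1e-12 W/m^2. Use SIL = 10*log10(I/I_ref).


I / I_ref = 4.02e-03 / 1e-12 = 4.02e+09
SIL = 10 * log10(4.02e+09) = 96.042 dB


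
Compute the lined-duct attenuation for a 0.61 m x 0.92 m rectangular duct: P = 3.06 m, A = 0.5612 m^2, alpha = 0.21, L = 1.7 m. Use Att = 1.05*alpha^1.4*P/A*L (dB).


alpha^1.4 = 0.21^1.4 = 0.112488
Attenuation rate = 1.05 * alpha^1.4 * P / A
= 1.05 * 0.112488 * 3.06 / 0.5612 = 0.64402 dB/m
Total Att = 0.64402 * 1.7 = 1.0948 dB


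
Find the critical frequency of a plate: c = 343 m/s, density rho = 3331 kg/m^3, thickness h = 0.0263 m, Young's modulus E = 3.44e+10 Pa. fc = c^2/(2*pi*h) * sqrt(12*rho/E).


12*rho/E = 12*3331/3.44e+10 = 1.16198e-06
sqrt(12*rho/E) = sqrt(1.16198e-06) = 0.00107795
c^2/(2*pi*h) = 343^2/(2*pi*0.0263) = 711955
fc = 711955 * 0.00107795 = 767.45 Hz


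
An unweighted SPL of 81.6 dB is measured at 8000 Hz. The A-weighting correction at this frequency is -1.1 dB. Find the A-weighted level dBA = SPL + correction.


A-weighting table: 8000 Hz -> -1.1 dB correction
SPL_A = SPL + correction = 81.6 + (-1.1) = 80.5 dBA


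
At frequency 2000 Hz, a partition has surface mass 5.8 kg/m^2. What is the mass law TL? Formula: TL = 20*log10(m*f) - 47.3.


m * f = 5.8 * 2000 = 11600
20*log10(11600) = 81.2892 dB
TL = 81.2892 - 47.3 = 33.989 dB


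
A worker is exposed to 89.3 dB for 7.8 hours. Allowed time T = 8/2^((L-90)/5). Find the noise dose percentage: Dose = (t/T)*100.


T_allowed = 8 / 2^((89.3 - 90)/5) = 8.81524 hr
Dose = 7.8 / 8.81524 * 100 = 88.483 %


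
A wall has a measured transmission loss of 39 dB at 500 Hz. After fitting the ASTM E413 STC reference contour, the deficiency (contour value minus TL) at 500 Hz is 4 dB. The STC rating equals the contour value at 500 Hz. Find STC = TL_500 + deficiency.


By ASTM E413, STC = value of the fitted reference contour at 500 Hz.
Contour value at 500 Hz = TL_500 + deficiency = 39 + 4 = 43
STC = 43


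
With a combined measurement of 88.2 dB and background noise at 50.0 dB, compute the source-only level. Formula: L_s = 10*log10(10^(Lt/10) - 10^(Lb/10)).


10^(88.2/10) = 6.60693e+08
10^(50.0/10) = 100000
Difference = 6.60693e+08 - 100000 = 6.60593e+08
L_source = 10*log10(6.60593e+08) = 88.199 dB


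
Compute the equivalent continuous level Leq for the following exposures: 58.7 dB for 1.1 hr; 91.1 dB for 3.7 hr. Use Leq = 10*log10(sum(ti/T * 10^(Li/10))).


T_total = 1.1 + 3.7 = 4.8 hr
(1.1/4.8) * 10^(58.7/10) = 169884
(3.7/4.8) * 10^(91.1/10) = 9.93026e+08
Sum = 169884 + 9.93026e+08 = 9.93196e+08
Leq = 10*log10(9.93196e+08) = 89.97 dB


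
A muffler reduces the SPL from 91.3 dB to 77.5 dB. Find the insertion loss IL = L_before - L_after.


Insertion loss = SPL without muffler - SPL with muffler
IL = 91.3 - 77.5 = 13.8 dB


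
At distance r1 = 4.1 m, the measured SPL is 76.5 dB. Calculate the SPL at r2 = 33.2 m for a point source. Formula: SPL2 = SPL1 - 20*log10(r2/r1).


r2/r1 = 33.2/4.1 = 8.09756
Correction = 20*log10(8.09756) = 18.1671 dB
SPL2 = 76.5 - 18.1671 = 58.333 dB


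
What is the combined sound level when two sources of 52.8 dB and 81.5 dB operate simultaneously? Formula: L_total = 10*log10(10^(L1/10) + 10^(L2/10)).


10^(52.8/10) = 190546
10^(81.5/10) = 1.41254e+08
Sum = 190546 + 1.41254e+08 = 1.41445e+08
L_total = 10*log10(1.41445e+08) = 81.506 dB


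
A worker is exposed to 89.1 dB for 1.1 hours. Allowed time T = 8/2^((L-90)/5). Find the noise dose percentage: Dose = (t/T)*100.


T_allowed = 8 / 2^((89.1 - 90)/5) = 9.06307 hr
Dose = 1.1 / 9.06307 * 100 = 12.137 %


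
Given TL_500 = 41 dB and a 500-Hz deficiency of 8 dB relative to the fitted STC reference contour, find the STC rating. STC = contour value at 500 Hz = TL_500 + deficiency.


By ASTM E413, STC = value of the fitted reference contour at 500 Hz.
Contour value at 500 Hz = TL_500 + deficiency = 41 + 8 = 49
STC = 49


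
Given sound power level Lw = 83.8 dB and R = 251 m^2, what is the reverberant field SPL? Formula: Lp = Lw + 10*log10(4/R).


4/R = 4/251 = 0.0159363
Lp = 83.8 + 10*log10(0.0159363) = 65.824 dB


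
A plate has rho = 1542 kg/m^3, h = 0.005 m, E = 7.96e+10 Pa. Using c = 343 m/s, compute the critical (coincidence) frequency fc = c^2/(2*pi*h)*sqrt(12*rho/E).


12*rho/E = 12*1542/7.96e+10 = 2.32462e-07
sqrt(12*rho/E) = sqrt(2.32462e-07) = 0.000482143
c^2/(2*pi*h) = 343^2/(2*pi*0.005) = 3.74488e+06
fc = 3.74488e+06 * 0.000482143 = 1805.6 Hz


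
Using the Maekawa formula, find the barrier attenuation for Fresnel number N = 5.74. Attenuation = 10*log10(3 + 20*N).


3 + 20*N = 3 + 20*5.74 = 117.8
Att = 10*log10(117.8) = 20.711 dB


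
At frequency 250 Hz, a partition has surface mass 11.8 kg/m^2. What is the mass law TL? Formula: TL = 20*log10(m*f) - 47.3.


m * f = 11.8 * 250 = 2950
20*log10(2950) = 69.3964 dB
TL = 69.3964 - 47.3 = 22.096 dB


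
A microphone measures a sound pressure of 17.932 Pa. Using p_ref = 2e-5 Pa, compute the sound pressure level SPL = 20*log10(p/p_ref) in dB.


p / p_ref = 17.932 / 2e-5 = 896600
SPL = 20 * log10(896600) = 119.05 dB


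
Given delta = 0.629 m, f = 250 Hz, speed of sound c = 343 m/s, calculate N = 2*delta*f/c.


N = 2*delta*f/c = 2*delta/lambda, where lambda = c/f
lambda = 343 / 250 = 1.372 m
N = 2 * 0.629 / 1.372 = 0.91691


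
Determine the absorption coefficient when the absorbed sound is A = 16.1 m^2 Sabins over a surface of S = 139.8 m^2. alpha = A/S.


Absorption coefficient = absorbed power / incident power
alpha = A / S = 16.1 / 139.8 = 0.11516


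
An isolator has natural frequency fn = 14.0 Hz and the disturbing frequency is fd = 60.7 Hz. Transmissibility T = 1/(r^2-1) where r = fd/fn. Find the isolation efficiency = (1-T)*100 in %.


r = 60.7 / 14.0 = 4.33571
r^2 - 1 = 4.33571^2 - 1 = 17.7984
T = 1/17.7984 = 0.0561848
Efficiency = (1 - 0.0561848)*100 = 94.382 %


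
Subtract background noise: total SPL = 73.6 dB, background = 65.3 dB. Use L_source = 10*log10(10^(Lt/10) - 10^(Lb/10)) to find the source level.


10^(73.6/10) = 2.29087e+07
10^(65.3/10) = 3.38844e+06
Difference = 2.29087e+07 - 3.38844e+06 = 1.95203e+07
L_source = 10*log10(1.95203e+07) = 72.905 dB


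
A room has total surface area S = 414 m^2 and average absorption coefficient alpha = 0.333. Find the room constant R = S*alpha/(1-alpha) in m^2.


R = 414 * 0.333 / (1 - 0.333) = 206.69 m^2


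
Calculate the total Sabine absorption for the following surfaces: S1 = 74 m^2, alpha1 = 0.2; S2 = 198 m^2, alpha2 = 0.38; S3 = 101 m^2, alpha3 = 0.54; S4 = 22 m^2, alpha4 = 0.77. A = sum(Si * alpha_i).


74 * 0.2 = 14.8
198 * 0.38 = 75.24
101 * 0.54 = 54.54
22 * 0.77 = 16.94
A_total = 14.8 + 75.24 + 54.54 + 16.94 = 161.52 m^2


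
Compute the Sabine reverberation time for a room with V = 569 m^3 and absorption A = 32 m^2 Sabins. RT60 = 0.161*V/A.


RT60 = 0.161 * 569 / 32 = 2.8628 s


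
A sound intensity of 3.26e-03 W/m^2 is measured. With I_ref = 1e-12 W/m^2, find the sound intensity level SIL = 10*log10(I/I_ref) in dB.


I / I_ref = 3.26e-03 / 1e-12 = 3.26e+09
SIL = 10 * log10(3.26e+09) = 95.132 dB


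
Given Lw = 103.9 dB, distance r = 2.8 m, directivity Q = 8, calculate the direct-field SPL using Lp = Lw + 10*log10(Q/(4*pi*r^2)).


4*pi*r^2 = 4*pi*2.8^2 = 98.5203 m^2
Q / (4*pi*r^2) = 8 / 98.5203 = 0.0812015
Lp = 103.9 + 10*log10(0.0812015) = 92.996 dB


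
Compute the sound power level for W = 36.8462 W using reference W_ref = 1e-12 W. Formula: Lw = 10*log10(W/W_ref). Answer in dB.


W / W_ref = 36.8462 / 1e-12 = 3.68462e+13
Lw = 10 * log10(3.68462e+13) = 135.66 dB


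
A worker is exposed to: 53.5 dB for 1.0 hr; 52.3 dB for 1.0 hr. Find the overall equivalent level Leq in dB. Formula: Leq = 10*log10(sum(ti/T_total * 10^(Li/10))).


T_total = 1.0 + 1.0 = 2.0 hr
(1.0/2.0) * 10^(53.5/10) = 111936
(1.0/2.0) * 10^(52.3/10) = 84912.2
Sum = 111936 + 84912.2 = 196848
Leq = 10*log10(196848) = 52.941 dB


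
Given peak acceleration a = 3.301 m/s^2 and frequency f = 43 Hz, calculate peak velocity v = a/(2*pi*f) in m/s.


omega = 2*pi*f = 2*pi*43 = 270.177 rad/s
v = a / omega = 3.301 / 270.177 = 0.012218 m/s


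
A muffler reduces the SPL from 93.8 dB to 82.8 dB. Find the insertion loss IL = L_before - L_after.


Insertion loss = SPL without muffler - SPL with muffler
IL = 93.8 - 82.8 = 11 dB


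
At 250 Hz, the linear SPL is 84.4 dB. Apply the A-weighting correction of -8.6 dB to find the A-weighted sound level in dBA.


A-weighting table: 250 Hz -> -8.6 dB correction
SPL_A = SPL + correction = 84.4 + (-8.6) = 75.8 dBA


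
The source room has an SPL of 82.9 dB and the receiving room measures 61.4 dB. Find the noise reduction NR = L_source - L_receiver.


NR = L_source - L_receiver (difference between source and receiving room levels)
NR = 82.9 - 61.4 = 21.5 dB


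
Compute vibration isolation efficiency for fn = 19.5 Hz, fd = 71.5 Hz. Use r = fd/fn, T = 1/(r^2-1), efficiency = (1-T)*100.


r = 71.5 / 19.5 = 3.66667
r^2 - 1 = 3.66667^2 - 1 = 12.4445
T = 1/12.4445 = 0.0803568
Efficiency = (1 - 0.0803568)*100 = 91.964 %


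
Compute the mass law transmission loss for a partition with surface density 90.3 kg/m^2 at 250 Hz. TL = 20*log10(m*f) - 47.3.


m * f = 90.3 * 250 = 22575
20*log10(22575) = 87.0726 dB
TL = 87.0726 - 47.3 = 39.773 dB


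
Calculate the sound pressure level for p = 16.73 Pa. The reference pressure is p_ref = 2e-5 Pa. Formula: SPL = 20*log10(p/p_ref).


p / p_ref = 16.73 / 2e-5 = 836500
SPL = 20 * log10(836500) = 118.45 dB


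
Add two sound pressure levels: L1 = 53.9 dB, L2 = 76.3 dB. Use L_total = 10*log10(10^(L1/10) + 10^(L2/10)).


10^(53.9/10) = 245471
10^(76.3/10) = 4.2658e+07
Sum = 245471 + 4.2658e+07 = 4.29035e+07
L_total = 10*log10(4.29035e+07) = 76.325 dB


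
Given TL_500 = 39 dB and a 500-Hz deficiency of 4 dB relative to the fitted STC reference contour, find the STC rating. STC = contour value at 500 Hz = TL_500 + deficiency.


By ASTM E413, STC = value of the fitted reference contour at 500 Hz.
Contour value at 500 Hz = TL_500 + deficiency = 39 + 4 = 43
STC = 43


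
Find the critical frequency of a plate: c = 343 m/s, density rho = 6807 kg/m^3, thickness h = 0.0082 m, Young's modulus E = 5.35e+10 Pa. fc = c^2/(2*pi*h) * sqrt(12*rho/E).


12*rho/E = 12*6807/5.35e+10 = 1.5268e-06
sqrt(12*rho/E) = sqrt(1.5268e-06) = 0.00123564
c^2/(2*pi*h) = 343^2/(2*pi*0.0082) = 2.28347e+06
fc = 2.28347e+06 * 0.00123564 = 2821.5 Hz


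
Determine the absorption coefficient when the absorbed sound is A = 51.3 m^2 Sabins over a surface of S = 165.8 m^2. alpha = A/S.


Absorption coefficient = absorbed power / incident power
alpha = A / S = 51.3 / 165.8 = 0.30941


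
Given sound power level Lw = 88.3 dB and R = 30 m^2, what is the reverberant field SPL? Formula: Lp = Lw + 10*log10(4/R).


4/R = 4/30 = 0.133333
Lp = 88.3 + 10*log10(0.133333) = 79.549 dB


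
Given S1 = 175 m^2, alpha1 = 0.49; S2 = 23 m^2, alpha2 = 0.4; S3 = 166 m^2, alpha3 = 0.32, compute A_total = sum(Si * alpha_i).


175 * 0.49 = 85.75
23 * 0.4 = 9.2
166 * 0.32 = 53.12
A_total = 85.75 + 9.2 + 53.12 = 148.07 m^2


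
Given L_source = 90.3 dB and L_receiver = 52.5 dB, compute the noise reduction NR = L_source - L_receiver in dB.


NR = L_source - L_receiver (difference between source and receiving room levels)
NR = 90.3 - 52.5 = 37.8 dB


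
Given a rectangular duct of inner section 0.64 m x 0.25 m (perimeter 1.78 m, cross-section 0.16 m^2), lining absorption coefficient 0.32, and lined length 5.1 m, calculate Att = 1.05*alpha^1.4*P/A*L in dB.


alpha^1.4 = 0.32^1.4 = 0.202866
Attenuation rate = 1.05 * alpha^1.4 * P / A
= 1.05 * 0.202866 * 1.78 / 0.16 = 2.36973 dB/m
Total Att = 2.36973 * 5.1 = 12.086 dB


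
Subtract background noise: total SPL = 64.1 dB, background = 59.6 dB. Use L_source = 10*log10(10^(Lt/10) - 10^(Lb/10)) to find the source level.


10^(64.1/10) = 2.5704e+06
10^(59.6/10) = 912011
Difference = 2.5704e+06 - 912011 = 1.65839e+06
L_source = 10*log10(1.65839e+06) = 62.197 dB


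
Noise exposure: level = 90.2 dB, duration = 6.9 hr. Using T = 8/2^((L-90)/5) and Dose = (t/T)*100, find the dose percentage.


T_allowed = 8 / 2^((90.2 - 90)/5) = 7.78124 hr
Dose = 6.9 / 7.78124 * 100 = 88.675 %


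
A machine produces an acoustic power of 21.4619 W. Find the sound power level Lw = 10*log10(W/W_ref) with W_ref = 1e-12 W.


W / W_ref = 21.4619 / 1e-12 = 2.14619e+13
Lw = 10 * log10(2.14619e+13) = 133.32 dB


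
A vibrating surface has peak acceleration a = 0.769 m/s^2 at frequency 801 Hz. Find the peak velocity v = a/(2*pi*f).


omega = 2*pi*f = 2*pi*801 = 5032.83 rad/s
v = a / omega = 0.769 / 5032.83 = 0.0001528 m/s


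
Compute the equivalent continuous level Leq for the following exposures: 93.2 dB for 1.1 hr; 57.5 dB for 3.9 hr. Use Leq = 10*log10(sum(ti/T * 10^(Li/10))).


T_total = 1.1 + 3.9 = 5.0 hr
(1.1/5.0) * 10^(93.2/10) = 4.59645e+08
(3.9/5.0) * 10^(57.5/10) = 438626
Sum = 4.59645e+08 + 438626 = 4.60084e+08
Leq = 10*log10(4.60084e+08) = 86.628 dB


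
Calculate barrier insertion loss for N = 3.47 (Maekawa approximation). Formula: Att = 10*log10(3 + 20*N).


3 + 20*N = 3 + 20*3.47 = 72.4
Att = 10*log10(72.4) = 18.597 dB


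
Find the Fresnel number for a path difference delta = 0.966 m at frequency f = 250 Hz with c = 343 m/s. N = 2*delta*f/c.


N = 2*delta*f/c = 2*delta/lambda, where lambda = c/f
lambda = 343 / 250 = 1.372 m
N = 2 * 0.966 / 1.372 = 1.4082


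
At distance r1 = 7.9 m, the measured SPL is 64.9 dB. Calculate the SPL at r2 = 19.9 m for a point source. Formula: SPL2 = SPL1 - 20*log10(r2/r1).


r2/r1 = 19.9/7.9 = 2.51899
Correction = 20*log10(2.51899) = 8.02453 dB
SPL2 = 64.9 - 8.02453 = 56.875 dB


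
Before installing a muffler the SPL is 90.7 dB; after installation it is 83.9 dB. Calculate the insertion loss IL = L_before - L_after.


Insertion loss = SPL without muffler - SPL with muffler
IL = 90.7 - 83.9 = 6.8 dB


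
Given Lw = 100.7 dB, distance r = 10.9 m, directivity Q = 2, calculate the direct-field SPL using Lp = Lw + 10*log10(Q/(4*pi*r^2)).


4*pi*r^2 = 4*pi*10.9^2 = 1493.01 m^2
Q / (4*pi*r^2) = 2 / 1493.01 = 0.00133958
Lp = 100.7 + 10*log10(0.00133958) = 71.97 dB


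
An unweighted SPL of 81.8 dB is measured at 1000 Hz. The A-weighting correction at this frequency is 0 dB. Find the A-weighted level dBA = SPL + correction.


A-weighting table: 1000 Hz -> 0 dB correction
SPL_A = SPL + correction = 81.8 + (0) = 81.8 dBA


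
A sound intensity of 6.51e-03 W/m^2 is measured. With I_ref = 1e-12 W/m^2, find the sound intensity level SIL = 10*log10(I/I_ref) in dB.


I / I_ref = 6.51e-03 / 1e-12 = 6.51e+09
SIL = 10 * log10(6.51e+09) = 98.136 dB


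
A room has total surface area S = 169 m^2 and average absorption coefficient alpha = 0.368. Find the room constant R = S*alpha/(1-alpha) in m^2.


R = 169 * 0.368 / (1 - 0.368) = 98.405 m^2


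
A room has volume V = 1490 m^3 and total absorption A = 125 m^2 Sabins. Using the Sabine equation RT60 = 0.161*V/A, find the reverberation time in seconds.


RT60 = 0.161 * 1490 / 125 = 1.9191 s


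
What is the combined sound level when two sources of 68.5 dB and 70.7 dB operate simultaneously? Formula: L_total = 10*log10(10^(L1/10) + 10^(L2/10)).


10^(68.5/10) = 7.07946e+06
10^(70.7/10) = 1.1749e+07
Sum = 7.07946e+06 + 1.1749e+07 = 1.88285e+07
L_total = 10*log10(1.88285e+07) = 72.748 dB


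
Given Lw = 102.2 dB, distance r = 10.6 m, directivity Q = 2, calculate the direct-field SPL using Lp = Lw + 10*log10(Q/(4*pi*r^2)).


4*pi*r^2 = 4*pi*10.6^2 = 1411.96 m^2
Q / (4*pi*r^2) = 2 / 1411.96 = 0.00141647
Lp = 102.2 + 10*log10(0.00141647) = 73.712 dB


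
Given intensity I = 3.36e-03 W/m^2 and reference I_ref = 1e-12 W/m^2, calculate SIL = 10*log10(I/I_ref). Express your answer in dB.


I / I_ref = 3.36e-03 / 1e-12 = 3.36e+09
SIL = 10 * log10(3.36e+09) = 95.263 dB


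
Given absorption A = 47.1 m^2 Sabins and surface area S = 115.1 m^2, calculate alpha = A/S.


Absorption coefficient = absorbed power / incident power
alpha = A / S = 47.1 / 115.1 = 0.40921


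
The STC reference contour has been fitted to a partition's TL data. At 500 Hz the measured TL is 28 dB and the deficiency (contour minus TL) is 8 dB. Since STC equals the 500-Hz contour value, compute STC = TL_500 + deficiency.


By ASTM E413, STC = value of the fitted reference contour at 500 Hz.
Contour value at 500 Hz = TL_500 + deficiency = 28 + 8 = 36
STC = 36


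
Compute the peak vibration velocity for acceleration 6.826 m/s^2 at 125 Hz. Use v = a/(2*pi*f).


omega = 2*pi*f = 2*pi*125 = 785.398 rad/s
v = a / omega = 6.826 / 785.398 = 0.0086911 m/s


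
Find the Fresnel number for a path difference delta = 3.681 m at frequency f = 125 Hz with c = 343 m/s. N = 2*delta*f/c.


N = 2*delta*f/c = 2*delta/lambda, where lambda = c/f
lambda = 343 / 125 = 2.744 m
N = 2 * 3.681 / 2.744 = 2.6829


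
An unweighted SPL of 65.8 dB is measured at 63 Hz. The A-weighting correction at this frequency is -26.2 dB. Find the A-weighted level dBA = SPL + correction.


A-weighting table: 63 Hz -> -26.2 dB correction
SPL_A = SPL + correction = 65.8 + (-26.2) = 39.6 dBA


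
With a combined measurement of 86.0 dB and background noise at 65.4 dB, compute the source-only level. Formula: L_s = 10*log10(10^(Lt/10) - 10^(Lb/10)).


10^(86.0/10) = 3.98107e+08
10^(65.4/10) = 3.46737e+06
Difference = 3.98107e+08 - 3.46737e+06 = 3.9464e+08
L_source = 10*log10(3.9464e+08) = 85.962 dB


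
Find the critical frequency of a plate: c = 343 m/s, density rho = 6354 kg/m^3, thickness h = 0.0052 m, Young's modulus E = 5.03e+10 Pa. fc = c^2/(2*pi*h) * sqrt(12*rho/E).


12*rho/E = 12*6354/5.03e+10 = 1.51586e-06
sqrt(12*rho/E) = sqrt(1.51586e-06) = 0.0012312
c^2/(2*pi*h) = 343^2/(2*pi*0.0052) = 3.60085e+06
fc = 3.60085e+06 * 0.0012312 = 4433.4 Hz


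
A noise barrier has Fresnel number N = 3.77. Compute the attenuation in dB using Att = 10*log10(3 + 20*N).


3 + 20*N = 3 + 20*3.77 = 78.4
Att = 10*log10(78.4) = 18.943 dB


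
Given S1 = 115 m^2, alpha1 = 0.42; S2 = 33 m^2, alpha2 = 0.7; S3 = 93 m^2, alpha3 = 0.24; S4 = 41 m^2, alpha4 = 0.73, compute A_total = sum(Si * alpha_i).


115 * 0.42 = 48.3
33 * 0.7 = 23.1
93 * 0.24 = 22.32
41 * 0.73 = 29.93
A_total = 48.3 + 23.1 + 22.32 + 29.93 = 123.65 m^2


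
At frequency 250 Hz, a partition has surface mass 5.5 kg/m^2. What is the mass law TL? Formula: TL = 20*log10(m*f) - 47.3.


m * f = 5.5 * 250 = 1375
20*log10(1375) = 62.7661 dB
TL = 62.7661 - 47.3 = 15.466 dB


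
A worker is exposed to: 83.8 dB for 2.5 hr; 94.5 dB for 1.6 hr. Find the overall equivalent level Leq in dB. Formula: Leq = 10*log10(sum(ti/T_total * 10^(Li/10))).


T_total = 2.5 + 1.6 = 4.1 hr
(2.5/4.1) * 10^(83.8/10) = 1.4627e+08
(1.6/4.1) * 10^(94.5/10) = 1.09986e+09
Sum = 1.4627e+08 + 1.09986e+09 = 1.24613e+09
Leq = 10*log10(1.24613e+09) = 90.956 dB
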